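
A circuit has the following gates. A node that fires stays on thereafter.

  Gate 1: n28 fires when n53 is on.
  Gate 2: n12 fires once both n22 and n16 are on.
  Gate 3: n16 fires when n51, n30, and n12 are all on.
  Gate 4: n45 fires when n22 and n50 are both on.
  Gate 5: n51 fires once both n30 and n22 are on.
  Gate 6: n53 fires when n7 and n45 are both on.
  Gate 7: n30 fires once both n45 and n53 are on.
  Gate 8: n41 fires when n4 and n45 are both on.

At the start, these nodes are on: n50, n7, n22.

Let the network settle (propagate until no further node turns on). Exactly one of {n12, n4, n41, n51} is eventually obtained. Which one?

n51

Gate 4: n22 and n50 on → n45 on.
n7 and n45 are on, so n53 fires (Gate 6).
n45 and n53 are on, so n30 fires (Gate 7).
n30 and n22 are on, so n51 fires (Gate 5).
n41 would need n4 and n45 (Gate 8), but n4 never turns on. No rule produces n4, and it is not given. n12 would need n22 and n16 (Gate 2), but n16 never turns on.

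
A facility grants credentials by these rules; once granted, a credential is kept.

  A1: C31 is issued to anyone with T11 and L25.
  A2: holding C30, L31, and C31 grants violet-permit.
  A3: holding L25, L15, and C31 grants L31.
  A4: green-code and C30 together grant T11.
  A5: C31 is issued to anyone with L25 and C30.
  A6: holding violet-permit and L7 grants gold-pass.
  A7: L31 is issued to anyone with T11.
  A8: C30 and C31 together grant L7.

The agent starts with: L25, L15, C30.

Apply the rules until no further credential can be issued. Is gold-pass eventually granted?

Yes

Holding L25 and C30 grants C31 (A5).
Holding L25, L15, and C31 grants L31 (A3).
Holding C30 and C31 grants L7 (A8).
Holding C30, L31, and C31 grants violet-permit (A2).
Holding violet-permit and L7 grants gold-pass (A6).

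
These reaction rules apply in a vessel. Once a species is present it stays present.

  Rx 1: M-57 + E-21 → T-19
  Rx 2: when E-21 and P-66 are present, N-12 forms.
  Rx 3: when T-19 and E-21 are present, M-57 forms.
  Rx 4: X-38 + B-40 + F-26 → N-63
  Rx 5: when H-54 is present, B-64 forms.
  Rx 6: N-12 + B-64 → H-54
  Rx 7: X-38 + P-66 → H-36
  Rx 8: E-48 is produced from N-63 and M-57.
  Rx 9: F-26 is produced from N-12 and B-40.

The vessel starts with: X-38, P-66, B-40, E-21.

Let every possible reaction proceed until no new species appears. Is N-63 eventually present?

E-21 and P-66 present → N-12 forms (Rx 2).
N-12 and B-40 present → F-26 forms (Rx 9).
X-38, B-40, and F-26 present → N-63 forms (Rx 4).

Yes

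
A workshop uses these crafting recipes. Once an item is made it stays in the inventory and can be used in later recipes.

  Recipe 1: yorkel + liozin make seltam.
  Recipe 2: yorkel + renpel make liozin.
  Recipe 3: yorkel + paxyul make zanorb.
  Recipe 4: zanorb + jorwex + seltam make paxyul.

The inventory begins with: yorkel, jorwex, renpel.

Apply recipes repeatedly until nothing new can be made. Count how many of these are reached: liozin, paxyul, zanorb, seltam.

2

Using Recipe 2, yorkel and renpel make liozin.
yorkel + liozin → seltam (Recipe 1).
liozin: reached.
paxyul would need zanorb, jorwex, and seltam (Recipe 4), but zanorb is never obtained.
zanorb would need yorkel and paxyul (Recipe 3), but paxyul is never obtained.
seltam: reached.
Reached: liozin and seltam — 2 of the 4.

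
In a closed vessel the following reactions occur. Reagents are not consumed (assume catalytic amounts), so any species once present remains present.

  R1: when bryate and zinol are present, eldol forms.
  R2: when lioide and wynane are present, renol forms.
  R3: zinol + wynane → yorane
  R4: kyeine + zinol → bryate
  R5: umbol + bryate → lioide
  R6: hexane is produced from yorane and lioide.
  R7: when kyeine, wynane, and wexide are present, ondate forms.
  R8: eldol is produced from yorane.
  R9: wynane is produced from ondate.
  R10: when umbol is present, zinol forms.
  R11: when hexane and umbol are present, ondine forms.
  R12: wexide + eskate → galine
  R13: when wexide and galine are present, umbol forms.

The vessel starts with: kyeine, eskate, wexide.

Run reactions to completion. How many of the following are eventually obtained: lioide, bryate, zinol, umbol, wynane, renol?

4

wexide and eskate present → galine forms (R12).
wexide and galine present → umbol forms (R13).
umbol present → zinol forms (R10).
kyeine and zinol present → bryate forms (R4).
umbol and bryate present → lioide forms (R5).
lioide: reached.
bryate: reached.
zinol: reached.
umbol: reached.
wynane would need ondate (R9), but ondate never forms.
renol would need lioide and wynane (R2), but wynane never forms.
Reached: lioide, bryate, zinol, and umbol — 4 of the 6.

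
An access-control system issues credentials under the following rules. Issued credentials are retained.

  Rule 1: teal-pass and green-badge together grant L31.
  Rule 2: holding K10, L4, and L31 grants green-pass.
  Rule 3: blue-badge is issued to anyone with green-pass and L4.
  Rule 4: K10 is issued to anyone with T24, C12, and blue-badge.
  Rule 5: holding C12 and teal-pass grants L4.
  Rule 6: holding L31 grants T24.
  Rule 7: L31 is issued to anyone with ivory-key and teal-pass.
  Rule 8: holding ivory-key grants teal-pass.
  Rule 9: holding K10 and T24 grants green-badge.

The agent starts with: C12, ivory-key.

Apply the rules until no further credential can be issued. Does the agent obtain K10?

No

K10 would need T24, C12, and blue-badge (Rule 4), but blue-badge is never granted.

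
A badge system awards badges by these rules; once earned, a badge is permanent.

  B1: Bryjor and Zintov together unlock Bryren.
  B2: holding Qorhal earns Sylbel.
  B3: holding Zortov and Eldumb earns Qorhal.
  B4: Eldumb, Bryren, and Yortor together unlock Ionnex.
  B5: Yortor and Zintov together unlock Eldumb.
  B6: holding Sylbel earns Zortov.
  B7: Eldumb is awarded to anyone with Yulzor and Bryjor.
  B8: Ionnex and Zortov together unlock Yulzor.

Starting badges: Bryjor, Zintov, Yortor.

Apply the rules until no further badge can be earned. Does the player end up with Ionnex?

With Yortor and Zintov, Eldumb is earned (B5).
With Bryjor and Zintov, Bryren is earned (B1).
With Eldumb, Bryren, and Yortor, Ionnex is earned (B4).

Yes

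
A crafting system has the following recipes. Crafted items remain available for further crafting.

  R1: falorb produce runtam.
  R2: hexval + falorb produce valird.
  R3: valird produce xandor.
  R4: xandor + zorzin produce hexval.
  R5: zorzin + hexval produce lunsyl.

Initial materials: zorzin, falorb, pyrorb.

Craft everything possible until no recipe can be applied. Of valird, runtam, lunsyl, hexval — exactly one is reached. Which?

falorb → runtam (R1).
valird would need hexval and falorb (R2), but hexval is never obtained. hexval would need xandor and zorzin (R4), but xandor is never obtained. lunsyl would need zorzin and hexval (R5), but hexval is never obtained.

runtam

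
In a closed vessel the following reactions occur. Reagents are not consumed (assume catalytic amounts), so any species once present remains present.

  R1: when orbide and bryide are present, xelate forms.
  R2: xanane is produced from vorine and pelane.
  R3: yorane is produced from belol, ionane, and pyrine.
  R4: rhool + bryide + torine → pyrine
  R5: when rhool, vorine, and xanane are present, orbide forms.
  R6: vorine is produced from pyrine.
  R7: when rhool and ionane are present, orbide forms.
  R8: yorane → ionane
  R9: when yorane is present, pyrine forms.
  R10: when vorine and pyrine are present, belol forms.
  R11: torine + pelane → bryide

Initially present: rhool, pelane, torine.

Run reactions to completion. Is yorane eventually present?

yorane would need belol, ionane, and pyrine (R3), but ionane never forms.

No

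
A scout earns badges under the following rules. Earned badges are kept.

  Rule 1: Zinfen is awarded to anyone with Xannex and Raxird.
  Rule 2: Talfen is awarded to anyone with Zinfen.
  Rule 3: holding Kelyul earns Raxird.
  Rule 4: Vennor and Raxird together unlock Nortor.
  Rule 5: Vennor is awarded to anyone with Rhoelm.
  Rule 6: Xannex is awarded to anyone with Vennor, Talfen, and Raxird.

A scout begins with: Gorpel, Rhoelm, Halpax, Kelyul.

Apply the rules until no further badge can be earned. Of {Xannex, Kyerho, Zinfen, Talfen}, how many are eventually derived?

0

Xannex would need Vennor, Talfen, and Raxird (Rule 6), but Talfen is never earned.
No rule produces Kyerho, and it is not given.
Zinfen would need Xannex and Raxird (Rule 1), but Xannex is never earned.
Talfen would need Zinfen (Rule 2), but Zinfen is never earned.
None of the 4 are reached.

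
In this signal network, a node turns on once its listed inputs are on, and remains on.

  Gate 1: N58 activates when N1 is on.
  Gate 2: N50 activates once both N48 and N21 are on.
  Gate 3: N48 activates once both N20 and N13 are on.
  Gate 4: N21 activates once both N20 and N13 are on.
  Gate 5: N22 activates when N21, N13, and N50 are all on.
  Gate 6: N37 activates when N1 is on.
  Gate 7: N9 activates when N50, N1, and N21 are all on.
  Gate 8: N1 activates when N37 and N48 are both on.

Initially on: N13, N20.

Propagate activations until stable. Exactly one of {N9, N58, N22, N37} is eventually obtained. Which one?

N22

Gate 4: N20 and N13 on → N21 on.
Gate 3: N20 and N13 on → N48 on.
N48 and N21 are on, so N50 activates (Gate 2).
Gate 5: N21, N13, and N50 on → N22 on.
N9 would need N50, N1, and N21 (Gate 7), but N1 never turns on. N37 would need N1 (Gate 6), but N1 never turns on. N58 would need N1 (Gate 1), but N1 never turns on.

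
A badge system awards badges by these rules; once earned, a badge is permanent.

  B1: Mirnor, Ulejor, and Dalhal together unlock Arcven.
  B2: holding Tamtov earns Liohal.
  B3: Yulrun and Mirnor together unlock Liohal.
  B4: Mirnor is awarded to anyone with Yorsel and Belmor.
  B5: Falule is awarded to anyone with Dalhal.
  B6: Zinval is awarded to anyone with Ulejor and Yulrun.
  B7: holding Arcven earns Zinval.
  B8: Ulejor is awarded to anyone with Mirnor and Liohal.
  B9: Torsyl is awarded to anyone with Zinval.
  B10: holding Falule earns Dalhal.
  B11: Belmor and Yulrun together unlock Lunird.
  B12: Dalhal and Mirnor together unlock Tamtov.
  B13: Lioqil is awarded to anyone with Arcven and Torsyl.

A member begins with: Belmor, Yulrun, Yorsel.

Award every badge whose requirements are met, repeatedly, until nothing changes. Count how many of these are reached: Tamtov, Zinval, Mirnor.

With Yorsel and Belmor, Mirnor is earned (B4).
With Yulrun and Mirnor, Liohal is earned (B3).
With Mirnor and Liohal, Ulejor is earned (B8).
With Ulejor and Yulrun, Zinval is earned (B6).
Tamtov would need Dalhal and Mirnor (B12), but Dalhal is never earned.
Zinval: reached.
Mirnor: reached.
Reached: Zinval and Mirnor — 2 of the 3.

2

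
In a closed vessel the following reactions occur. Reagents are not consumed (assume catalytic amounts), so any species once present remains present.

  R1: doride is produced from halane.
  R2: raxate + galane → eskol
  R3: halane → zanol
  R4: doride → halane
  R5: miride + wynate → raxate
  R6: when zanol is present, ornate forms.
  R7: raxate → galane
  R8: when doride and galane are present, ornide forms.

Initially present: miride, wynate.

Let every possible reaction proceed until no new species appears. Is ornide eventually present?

ornide would need doride and galane (R8), but doride never forms.

No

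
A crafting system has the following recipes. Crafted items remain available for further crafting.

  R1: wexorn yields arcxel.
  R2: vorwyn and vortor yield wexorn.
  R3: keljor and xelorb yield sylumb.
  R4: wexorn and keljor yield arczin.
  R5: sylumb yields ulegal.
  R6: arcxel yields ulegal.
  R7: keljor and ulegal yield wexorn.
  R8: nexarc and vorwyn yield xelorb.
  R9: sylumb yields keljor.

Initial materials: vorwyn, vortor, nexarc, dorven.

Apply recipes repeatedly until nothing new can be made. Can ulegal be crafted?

Yes

Using R2, vorwyn and vortor make wexorn.
Using R1, wexorn makes arcxel.
Using R6, arcxel makes ulegal.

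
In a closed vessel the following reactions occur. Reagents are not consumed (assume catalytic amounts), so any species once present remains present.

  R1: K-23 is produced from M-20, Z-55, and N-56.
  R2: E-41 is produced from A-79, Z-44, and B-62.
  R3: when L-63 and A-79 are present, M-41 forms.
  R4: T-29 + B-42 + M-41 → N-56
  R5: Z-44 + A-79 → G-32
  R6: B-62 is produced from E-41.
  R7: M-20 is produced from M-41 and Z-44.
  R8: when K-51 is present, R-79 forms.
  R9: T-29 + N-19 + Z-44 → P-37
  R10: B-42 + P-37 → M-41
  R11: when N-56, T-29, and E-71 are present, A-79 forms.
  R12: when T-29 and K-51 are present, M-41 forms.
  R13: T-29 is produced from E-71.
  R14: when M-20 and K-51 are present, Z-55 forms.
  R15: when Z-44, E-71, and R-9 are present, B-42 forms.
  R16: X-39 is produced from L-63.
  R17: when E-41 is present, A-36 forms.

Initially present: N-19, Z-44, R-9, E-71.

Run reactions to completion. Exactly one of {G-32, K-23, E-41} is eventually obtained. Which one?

G-32

Z-44, E-71, and R-9 present → B-42 forms (R15).
E-71 present → T-29 forms (R13).
T-29, N-19, and Z-44 present → P-37 forms (R9).
B-42 and P-37 present → M-41 forms (R10).
T-29, B-42, and M-41 present → N-56 forms (R4).
N-56, T-29, and E-71 present → A-79 forms (R11).
Z-44 and A-79 present → G-32 forms (R5).
E-41 would need A-79, Z-44, and B-62 (R2), but B-62 never forms. K-23 would need M-20, Z-55, and N-56 (R1), but Z-55 never forms.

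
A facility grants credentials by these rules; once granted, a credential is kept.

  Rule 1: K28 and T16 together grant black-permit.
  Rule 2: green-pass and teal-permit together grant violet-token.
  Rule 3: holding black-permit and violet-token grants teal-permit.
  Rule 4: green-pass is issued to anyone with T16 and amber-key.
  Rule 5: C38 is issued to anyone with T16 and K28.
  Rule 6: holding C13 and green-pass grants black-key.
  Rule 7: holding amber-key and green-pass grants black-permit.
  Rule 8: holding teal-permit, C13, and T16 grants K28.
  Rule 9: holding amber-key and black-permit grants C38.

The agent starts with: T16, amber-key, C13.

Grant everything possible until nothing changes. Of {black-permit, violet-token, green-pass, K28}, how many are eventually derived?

Holding T16 and amber-key grants green-pass (Rule 4).
Holding amber-key and green-pass grants black-permit (Rule 7).
black-permit: reached.
violet-token would need green-pass and teal-permit (Rule 2), but teal-permit is never granted.
green-pass: reached.
K28 would need teal-permit, C13, and T16 (Rule 8), but teal-permit is never granted.
Reached: black-permit and green-pass — 2 of the 4.

2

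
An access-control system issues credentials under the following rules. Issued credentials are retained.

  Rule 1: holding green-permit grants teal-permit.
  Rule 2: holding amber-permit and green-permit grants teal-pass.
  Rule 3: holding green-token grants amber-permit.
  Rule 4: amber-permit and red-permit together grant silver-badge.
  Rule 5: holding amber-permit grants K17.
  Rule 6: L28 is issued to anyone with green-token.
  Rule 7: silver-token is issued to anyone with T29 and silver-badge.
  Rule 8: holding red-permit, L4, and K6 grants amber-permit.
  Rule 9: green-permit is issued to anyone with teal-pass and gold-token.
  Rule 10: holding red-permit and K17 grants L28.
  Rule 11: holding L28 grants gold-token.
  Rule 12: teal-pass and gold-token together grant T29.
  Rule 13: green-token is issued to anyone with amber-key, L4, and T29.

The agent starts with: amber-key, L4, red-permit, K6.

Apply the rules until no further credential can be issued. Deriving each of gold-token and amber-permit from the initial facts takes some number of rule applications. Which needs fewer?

amber-permit: Holding red-permit, L4, and K6 grants amber-permit (Rule 8). [1 rule application]
gold-token: Holding red-permit, L4, and K6 grants amber-permit (Rule 8). Holding amber-permit grants K17 (Rule 5). Holding red-permit and K17 grants L28 (Rule 10). Holding L28 grants gold-token (Rule 11). [4 rule applications]
amber-permit needs fewer.

amber-permit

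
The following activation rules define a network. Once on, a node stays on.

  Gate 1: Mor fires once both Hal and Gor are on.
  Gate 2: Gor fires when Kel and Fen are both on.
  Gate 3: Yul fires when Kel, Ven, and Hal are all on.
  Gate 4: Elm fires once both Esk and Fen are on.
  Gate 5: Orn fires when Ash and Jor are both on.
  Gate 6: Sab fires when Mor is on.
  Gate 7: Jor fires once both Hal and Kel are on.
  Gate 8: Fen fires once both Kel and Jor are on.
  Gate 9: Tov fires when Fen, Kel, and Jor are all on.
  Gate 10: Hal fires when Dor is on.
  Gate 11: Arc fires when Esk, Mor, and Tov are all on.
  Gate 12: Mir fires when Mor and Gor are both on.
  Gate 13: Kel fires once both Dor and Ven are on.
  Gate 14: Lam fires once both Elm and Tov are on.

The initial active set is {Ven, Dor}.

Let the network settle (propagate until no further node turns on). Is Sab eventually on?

Yes

Gate 13: Dor and Ven on → Kel on.
Dor is on, so Hal fires (Gate 10).
Gate 7: Hal and Kel on → Jor on.
Gate 8: Kel and Jor on → Fen on.
Kel and Fen are on, so Gor fires (Gate 2).
Hal and Gor are on, so Mor fires (Gate 1).
Gate 6: Mor on → Sab on.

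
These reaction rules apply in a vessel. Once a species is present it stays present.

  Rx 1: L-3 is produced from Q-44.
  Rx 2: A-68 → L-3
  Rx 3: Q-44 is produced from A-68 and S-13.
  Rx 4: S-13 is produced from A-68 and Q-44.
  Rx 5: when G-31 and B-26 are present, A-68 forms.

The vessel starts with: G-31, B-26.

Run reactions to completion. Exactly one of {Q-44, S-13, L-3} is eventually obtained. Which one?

G-31 and B-26 present → A-68 forms (Rx 5).
A-68 present → L-3 forms (Rx 2).
S-13 would need A-68 and Q-44 (Rx 4), but Q-44 never forms. Q-44 would need A-68 and S-13 (Rx 3), but S-13 never forms.

L-3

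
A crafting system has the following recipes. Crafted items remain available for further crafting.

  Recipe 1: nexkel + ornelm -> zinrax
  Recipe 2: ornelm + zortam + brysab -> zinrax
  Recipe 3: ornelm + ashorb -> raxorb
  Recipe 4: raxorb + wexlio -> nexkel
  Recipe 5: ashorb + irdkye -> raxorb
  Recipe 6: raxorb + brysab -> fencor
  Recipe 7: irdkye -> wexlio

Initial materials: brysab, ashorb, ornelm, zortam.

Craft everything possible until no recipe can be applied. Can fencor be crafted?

Yes

Using Recipe 3, ornelm and ashorb make raxorb.
Using Recipe 6, raxorb and brysab make fencor.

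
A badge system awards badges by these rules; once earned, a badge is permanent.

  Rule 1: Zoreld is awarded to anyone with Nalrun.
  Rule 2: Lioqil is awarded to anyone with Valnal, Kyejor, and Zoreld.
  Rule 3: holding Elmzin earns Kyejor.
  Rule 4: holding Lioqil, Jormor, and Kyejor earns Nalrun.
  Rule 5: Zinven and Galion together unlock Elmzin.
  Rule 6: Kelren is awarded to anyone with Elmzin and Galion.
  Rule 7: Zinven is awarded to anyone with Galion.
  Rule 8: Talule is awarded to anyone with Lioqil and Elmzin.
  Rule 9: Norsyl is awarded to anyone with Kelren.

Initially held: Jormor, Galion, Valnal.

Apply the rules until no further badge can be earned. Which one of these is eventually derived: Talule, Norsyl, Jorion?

With Galion, Zinven is earned (Rule 7).
With Zinven and Galion, Elmzin is earned (Rule 5).
With Elmzin and Galion, Kelren is earned (Rule 6).
With Kelren, Norsyl is earned (Rule 9).
No rule produces Jorion, and it is not given. Talule would need Lioqil and Elmzin (Rule 8), but Lioqil is never earned.

Norsyl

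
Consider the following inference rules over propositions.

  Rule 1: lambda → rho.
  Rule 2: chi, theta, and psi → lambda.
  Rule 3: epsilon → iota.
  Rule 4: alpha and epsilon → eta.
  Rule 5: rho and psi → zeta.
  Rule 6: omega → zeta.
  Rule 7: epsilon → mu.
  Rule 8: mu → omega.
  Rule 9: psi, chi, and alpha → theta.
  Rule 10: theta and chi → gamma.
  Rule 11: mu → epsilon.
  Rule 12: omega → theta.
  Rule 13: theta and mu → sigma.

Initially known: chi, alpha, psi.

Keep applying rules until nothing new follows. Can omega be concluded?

No

omega would need mu (Rule 8), but mu is never established.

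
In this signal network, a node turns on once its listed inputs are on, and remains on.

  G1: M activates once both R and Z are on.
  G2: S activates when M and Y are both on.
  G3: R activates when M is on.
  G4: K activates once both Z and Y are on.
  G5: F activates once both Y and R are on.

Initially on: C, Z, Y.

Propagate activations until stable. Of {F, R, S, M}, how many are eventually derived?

F would need Y and R (G5), but R never turns on.
R would need M (G3), but M never turns on.
S would need M and Y (G2), but M never turns on.
M would need R and Z (G1), but R never turns on.
None of the 4 are reached.

0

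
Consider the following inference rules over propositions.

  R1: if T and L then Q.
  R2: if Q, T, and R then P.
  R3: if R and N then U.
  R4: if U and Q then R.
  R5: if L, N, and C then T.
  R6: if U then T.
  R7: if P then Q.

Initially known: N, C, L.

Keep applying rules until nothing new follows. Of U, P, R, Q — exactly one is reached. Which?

Q

L, N, and C hold, so T follows (R5).
T and L hold, so Q follows (R1).
P would need Q, T, and R (R2), but R is never established. U would need R and N (R3), but R is never established. R would need U and Q (R4), but U is never established.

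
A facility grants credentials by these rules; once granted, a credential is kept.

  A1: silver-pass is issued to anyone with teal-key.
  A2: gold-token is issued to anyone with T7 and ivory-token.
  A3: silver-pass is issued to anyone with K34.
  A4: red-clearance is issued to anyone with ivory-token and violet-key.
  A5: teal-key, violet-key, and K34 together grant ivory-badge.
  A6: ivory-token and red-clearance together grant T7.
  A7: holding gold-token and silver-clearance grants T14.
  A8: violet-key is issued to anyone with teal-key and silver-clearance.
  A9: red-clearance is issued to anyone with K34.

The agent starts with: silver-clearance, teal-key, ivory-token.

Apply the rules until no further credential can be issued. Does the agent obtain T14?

Yes

Holding teal-key and silver-clearance grants violet-key (A8).
Holding ivory-token and violet-key grants red-clearance (A4).
Holding ivory-token and red-clearance grants T7 (A6).
Holding T7 and ivory-token grants gold-token (A2).
Holding gold-token and silver-clearance grants T14 (A7).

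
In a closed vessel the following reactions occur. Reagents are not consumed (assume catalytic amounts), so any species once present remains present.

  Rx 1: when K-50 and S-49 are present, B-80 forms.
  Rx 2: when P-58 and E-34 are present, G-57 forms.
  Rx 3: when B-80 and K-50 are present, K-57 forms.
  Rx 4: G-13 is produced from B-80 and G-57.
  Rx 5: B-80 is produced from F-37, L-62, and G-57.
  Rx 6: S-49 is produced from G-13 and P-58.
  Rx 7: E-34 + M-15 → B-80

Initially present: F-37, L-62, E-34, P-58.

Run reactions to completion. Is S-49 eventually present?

P-58 and E-34 present → G-57 forms (Rx 2).
F-37, L-62, and G-57 present → B-80 forms (Rx 5).
B-80 and G-57 present → G-13 forms (Rx 4).
G-13 and P-58 present → S-49 forms (Rx 6).

Yes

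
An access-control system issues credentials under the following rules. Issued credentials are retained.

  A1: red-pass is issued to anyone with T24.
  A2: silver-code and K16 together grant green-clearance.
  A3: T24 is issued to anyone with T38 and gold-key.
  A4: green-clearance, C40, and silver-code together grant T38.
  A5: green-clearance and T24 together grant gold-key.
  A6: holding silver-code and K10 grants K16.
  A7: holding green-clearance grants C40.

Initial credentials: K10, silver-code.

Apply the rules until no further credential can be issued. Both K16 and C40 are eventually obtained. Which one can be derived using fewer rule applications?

K16

K16: Holding silver-code and K10 grants K16 (A6). [1 rule application]
C40: Holding silver-code and K10 grants K16 (A6). Holding silver-code and K16 grants green-clearance (A2). Holding green-clearance grants C40 (A7). [3 rule applications]
K16 needs fewer.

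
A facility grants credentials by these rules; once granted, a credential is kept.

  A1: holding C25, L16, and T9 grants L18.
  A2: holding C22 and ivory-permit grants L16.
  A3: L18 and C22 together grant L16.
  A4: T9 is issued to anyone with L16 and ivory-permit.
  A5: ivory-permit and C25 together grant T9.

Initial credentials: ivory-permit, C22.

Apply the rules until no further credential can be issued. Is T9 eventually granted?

Yes

Holding C22 and ivory-permit grants L16 (A2).
Holding L16 and ivory-permit grants T9 (A4).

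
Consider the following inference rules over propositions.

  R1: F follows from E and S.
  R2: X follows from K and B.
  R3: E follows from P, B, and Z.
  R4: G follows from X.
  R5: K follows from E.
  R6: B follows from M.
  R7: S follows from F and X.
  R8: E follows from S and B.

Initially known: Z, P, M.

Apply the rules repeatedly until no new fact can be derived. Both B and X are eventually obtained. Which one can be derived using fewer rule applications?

B: M holds, so B follows (R6). [1 rule application]
X: M holds, so B follows (R6). P, B, and Z hold, so E follows (R3). From E, R5 gives K. K and B hold, so X follows (R2). [4 rule applications]
B needs fewer.

B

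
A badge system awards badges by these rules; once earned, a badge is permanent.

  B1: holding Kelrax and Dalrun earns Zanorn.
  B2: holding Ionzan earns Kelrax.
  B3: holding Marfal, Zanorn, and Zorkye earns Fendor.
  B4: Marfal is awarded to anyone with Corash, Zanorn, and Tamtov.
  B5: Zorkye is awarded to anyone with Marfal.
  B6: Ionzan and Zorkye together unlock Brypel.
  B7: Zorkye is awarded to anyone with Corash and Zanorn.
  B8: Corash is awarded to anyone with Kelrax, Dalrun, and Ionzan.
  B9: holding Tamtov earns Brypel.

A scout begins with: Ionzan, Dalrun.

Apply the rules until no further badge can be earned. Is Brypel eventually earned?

With Ionzan, Kelrax is earned (B2).
With Kelrax and Dalrun, Zanorn is earned (B1).
With Kelrax, Dalrun, and Ionzan, Corash is earned (B8).
With Corash and Zanorn, Zorkye is earned (B7).
With Ionzan and Zorkye, Brypel is earned (B6).

Yes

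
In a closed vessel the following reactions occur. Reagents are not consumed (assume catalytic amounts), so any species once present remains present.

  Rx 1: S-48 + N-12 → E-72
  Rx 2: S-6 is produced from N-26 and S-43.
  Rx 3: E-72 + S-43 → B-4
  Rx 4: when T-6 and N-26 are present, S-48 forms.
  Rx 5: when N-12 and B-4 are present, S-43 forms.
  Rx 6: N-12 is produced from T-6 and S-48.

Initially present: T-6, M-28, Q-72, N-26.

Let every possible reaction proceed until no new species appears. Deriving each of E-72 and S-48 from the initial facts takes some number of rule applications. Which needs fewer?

S-48: T-6 and N-26 present → S-48 forms (Rx 4). [1 rule application]
E-72: T-6 and N-26 present → S-48 forms (Rx 4). T-6 and S-48 present → N-12 forms (Rx 6). S-48 and N-12 present → E-72 forms (Rx 1). [3 rule applications]
S-48 needs fewer.

S-48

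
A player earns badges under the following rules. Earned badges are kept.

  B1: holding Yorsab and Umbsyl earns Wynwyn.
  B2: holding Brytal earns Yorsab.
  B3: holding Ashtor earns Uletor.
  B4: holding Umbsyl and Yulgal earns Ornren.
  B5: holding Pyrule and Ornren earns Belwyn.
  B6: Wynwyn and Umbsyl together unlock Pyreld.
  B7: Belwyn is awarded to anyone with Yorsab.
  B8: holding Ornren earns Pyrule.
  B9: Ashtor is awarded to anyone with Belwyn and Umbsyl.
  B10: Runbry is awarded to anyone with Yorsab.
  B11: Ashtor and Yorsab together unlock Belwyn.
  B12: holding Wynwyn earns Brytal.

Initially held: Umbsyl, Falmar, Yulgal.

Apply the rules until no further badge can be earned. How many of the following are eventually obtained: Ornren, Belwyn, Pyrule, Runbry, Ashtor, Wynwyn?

With Umbsyl and Yulgal, Ornren is earned (B4).
With Ornren, Pyrule is earned (B8).
With Pyrule and Ornren, Belwyn is earned (B5).
With Belwyn and Umbsyl, Ashtor is earned (B9).
Ornren: reached.
Belwyn: reached.
Pyrule: reached.
Runbry would need Yorsab (B10), but Yorsab is never earned.
Ashtor: reached.
Wynwyn would need Yorsab and Umbsyl (B1), but Yorsab is never earned.
Reached: Ornren, Belwyn, Pyrule, and Ashtor — 4 of the 6.

4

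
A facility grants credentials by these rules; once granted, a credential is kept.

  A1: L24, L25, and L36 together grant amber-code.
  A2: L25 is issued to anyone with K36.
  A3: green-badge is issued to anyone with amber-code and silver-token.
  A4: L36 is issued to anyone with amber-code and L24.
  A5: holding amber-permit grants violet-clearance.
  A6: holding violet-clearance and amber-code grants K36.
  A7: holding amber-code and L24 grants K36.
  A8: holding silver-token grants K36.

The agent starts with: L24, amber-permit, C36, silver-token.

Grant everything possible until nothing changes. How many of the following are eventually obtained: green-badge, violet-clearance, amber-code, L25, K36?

Holding silver-token grants K36 (A8).
Holding amber-permit grants violet-clearance (A5).
Holding K36 grants L25 (A2).
green-badge would need amber-code and silver-token (A3), but amber-code is never granted.
violet-clearance: reached.
amber-code would need L24, L25, and L36 (A1), but L36 is never granted.
L25: reached.
K36: reached.
Reached: violet-clearance, L25, and K36 — 3 of the 5.

3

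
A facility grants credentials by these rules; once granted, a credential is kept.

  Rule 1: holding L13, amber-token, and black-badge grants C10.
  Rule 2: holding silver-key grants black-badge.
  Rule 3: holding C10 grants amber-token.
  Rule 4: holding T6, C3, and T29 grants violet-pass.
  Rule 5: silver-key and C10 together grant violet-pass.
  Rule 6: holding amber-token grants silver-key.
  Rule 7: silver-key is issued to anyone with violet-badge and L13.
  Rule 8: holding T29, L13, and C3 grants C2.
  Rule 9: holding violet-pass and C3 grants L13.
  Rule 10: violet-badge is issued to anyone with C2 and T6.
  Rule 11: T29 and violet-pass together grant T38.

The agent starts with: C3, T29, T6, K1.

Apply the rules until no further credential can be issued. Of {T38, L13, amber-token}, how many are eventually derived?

2

Holding T6, C3, and T29 grants violet-pass (Rule 4).
Holding T29 and violet-pass grants T38 (Rule 11).
Holding violet-pass and C3 grants L13 (Rule 9).
T38: reached.
L13: reached.
amber-token would need C10 (Rule 3), but C10 is never granted.
Reached: T38 and L13 — 2 of the 3.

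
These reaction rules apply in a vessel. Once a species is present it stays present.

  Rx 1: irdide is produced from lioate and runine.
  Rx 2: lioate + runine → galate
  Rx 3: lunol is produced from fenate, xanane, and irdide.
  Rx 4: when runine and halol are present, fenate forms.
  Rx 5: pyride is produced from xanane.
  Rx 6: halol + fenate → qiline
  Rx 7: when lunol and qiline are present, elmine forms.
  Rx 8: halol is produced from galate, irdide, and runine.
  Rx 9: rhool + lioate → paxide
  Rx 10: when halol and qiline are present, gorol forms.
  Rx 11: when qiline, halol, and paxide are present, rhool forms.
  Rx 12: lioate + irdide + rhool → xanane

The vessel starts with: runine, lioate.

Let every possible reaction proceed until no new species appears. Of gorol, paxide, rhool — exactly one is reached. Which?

gorol

lioate and runine present → galate forms (Rx 2).
lioate and runine present → irdide forms (Rx 1).
galate, irdide, and runine present → halol forms (Rx 8).
runine and halol present → fenate forms (Rx 4).
halol and fenate present → qiline forms (Rx 6).
halol and qiline present → gorol forms (Rx 10).
paxide would need rhool and lioate (Rx 9), but rhool never forms. rhool would need qiline, halol, and paxide (Rx 11), but paxide never forms.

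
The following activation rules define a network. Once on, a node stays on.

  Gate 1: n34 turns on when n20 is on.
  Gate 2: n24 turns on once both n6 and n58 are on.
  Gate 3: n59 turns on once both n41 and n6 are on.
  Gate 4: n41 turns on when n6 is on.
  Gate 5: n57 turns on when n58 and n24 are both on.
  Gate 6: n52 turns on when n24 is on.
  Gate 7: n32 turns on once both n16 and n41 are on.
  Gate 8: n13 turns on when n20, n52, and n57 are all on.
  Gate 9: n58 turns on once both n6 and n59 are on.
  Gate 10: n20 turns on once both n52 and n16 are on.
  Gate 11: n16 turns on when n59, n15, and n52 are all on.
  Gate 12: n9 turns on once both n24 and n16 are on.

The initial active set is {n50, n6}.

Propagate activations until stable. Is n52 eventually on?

Gate 4: n6 on → n41 on.
n41 and n6 are on, so n59 turns on (Gate 3).
Gate 9: n6 and n59 on → n58 on.
n6 and n58 are on, so n24 turns on (Gate 2).
n24 is on, so n52 turns on (Gate 6).

Yes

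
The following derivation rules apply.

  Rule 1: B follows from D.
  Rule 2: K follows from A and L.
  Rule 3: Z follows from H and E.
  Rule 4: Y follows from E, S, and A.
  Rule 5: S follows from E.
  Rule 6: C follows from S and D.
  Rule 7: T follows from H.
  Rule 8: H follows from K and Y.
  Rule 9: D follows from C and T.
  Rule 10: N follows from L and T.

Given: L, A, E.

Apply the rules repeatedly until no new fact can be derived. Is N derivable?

From E, Rule 5 gives S.
From A and L, Rule 2 gives K.
E, S, and A hold, so Y follows (Rule 4).
From K and Y, Rule 8 gives H.
From H, Rule 7 gives T.
From L and T, Rule 10 gives N.

Yes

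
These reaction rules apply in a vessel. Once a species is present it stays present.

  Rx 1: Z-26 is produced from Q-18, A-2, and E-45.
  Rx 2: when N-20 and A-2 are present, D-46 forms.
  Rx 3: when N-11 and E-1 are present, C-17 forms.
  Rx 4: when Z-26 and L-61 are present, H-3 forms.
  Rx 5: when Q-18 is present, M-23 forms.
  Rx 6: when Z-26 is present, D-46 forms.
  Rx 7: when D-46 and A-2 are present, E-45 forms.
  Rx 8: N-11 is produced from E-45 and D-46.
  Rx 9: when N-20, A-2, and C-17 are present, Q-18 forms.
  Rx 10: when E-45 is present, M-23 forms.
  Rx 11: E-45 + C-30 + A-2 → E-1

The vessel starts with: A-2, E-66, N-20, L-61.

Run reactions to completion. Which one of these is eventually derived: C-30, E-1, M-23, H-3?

M-23

N-20 and A-2 present → D-46 forms (Rx 2).
D-46 and A-2 present → E-45 forms (Rx 7).
E-45 present → M-23 forms (Rx 10).
E-1 would need E-45, C-30, and A-2 (Rx 11), but C-30 never forms. No rule produces C-30, and it is not given. H-3 would need Z-26 and L-61 (Rx 4), but Z-26 never forms.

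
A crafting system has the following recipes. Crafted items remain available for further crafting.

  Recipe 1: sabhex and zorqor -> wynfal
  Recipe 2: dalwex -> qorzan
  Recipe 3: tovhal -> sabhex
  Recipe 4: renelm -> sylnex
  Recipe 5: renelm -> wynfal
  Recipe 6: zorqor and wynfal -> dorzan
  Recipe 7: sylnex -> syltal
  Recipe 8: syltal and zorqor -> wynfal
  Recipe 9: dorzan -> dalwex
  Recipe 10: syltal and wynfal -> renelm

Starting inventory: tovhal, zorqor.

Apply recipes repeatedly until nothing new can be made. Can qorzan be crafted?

tovhal -> sabhex (Recipe 3).
Using Recipe 1, sabhex and zorqor make wynfal.
zorqor and wynfal -> dorzan (Recipe 6).
dorzan -> dalwex (Recipe 9).
dalwex -> qorzan (Recipe 2).

Yes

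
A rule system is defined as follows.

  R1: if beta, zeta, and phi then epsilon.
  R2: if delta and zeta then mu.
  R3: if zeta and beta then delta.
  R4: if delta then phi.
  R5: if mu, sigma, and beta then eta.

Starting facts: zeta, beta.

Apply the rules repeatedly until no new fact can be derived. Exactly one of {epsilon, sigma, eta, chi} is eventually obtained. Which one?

epsilon

zeta and beta hold, so delta follows (R3).
delta holds, so phi follows (R4).
From beta, zeta, and phi, R1 gives epsilon.
eta would need mu, sigma, and beta (R5), but sigma is never established. No rule produces sigma, and it is not given. No rule produces chi, and it is not given.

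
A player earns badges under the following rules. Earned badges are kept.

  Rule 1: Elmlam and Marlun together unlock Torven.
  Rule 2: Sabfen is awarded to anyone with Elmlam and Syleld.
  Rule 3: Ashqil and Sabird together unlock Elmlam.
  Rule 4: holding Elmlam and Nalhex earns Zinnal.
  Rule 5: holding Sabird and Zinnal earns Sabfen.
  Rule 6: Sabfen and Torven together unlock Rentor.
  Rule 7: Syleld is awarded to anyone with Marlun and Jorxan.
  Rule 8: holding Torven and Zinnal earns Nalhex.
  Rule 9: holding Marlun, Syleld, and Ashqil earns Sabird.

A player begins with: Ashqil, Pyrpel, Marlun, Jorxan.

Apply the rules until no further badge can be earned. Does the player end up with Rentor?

With Marlun and Jorxan, Syleld is earned (Rule 7).
With Marlun, Syleld, and Ashqil, Sabird is earned (Rule 9).
With Ashqil and Sabird, Elmlam is earned (Rule 3).
With Elmlam and Syleld, Sabfen is earned (Rule 2).
With Elmlam and Marlun, Torven is earned (Rule 1).
With Sabfen and Torven, Rentor is earned (Rule 6).

Yes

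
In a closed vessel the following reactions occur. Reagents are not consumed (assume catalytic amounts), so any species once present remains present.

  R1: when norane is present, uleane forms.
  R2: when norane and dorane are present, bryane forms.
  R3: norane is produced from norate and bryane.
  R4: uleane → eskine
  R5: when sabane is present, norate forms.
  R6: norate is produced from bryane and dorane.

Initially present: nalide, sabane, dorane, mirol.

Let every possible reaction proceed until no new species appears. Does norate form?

Yes

sabane present → norate forms (R5).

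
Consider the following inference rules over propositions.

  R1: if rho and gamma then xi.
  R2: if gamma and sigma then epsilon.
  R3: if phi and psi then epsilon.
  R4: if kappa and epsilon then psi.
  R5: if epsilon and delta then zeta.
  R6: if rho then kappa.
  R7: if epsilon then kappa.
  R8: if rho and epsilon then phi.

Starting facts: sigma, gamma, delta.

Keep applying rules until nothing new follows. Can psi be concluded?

From gamma and sigma, R2 gives epsilon.
From epsilon, R7 gives kappa.
kappa and epsilon hold, so psi follows (R4).

Yes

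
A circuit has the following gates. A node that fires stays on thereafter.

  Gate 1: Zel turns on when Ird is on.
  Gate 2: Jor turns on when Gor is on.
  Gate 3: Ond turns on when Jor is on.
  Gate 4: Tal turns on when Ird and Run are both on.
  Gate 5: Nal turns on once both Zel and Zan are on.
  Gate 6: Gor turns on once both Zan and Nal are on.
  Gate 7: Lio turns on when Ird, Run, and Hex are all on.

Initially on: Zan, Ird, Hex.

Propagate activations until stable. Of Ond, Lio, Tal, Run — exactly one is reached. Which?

Ond

Gate 1: Ird on → Zel on.
Zel and Zan are on, so Nal turns on (Gate 5).
Zan and Nal are on, so Gor turns on (Gate 6).
Gate 2: Gor on → Jor on.
Jor is on, so Ond turns on (Gate 3).
Tal would need Ird and Run (Gate 4), but Run never turns on. No rule produces Run, and it is not given. Lio would need Ird, Run, and Hex (Gate 7), but Run never turns on.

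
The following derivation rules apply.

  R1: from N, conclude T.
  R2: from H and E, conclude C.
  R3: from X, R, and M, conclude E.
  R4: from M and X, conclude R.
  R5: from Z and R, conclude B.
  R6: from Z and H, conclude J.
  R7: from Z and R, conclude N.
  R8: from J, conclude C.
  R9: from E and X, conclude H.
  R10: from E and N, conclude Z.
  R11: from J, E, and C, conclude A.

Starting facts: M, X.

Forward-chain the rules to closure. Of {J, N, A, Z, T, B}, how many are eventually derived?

J would need Z and H (R6), but Z is never established.
N would need Z and R (R7), but Z is never established.
A would need J, E, and C (R11), but J is never established.
Z would need E and N (R10), but N is never established.
T would need N (R1), but N is never established.
B would need Z and R (R5), but Z is never established.
None of the 6 are reached.

0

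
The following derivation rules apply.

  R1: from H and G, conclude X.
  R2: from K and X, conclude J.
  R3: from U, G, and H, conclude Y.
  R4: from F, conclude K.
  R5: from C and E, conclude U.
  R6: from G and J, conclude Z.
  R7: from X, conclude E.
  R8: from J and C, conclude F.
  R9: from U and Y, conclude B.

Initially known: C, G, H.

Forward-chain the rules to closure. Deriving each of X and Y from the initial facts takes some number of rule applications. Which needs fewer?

X: From H and G, R1 gives X. [1 rule application]
Y: H and G hold, so X follows (R1). X holds, so E follows (R7). C and E hold, so U follows (R5). From U, G, and H, R3 gives Y. [4 rule applications]
X needs fewer.

X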